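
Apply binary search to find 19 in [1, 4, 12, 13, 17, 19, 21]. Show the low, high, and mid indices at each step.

Binary search for 19 in [1, 4, 12, 13, 17, 19, 21]:

lo=0, hi=6, mid=3, arr[mid]=13 -> 13 < 19, search right half
lo=4, hi=6, mid=5, arr[mid]=19 -> Found target at index 5!

Binary search finds 19 at index 5 after 2 comparisons. The search repeatedly halves the search space by comparing with the middle element.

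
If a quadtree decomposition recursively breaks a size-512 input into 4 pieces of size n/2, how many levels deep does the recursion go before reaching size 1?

For divide and conquer with division factor 2:

Problem sizes at each level:
Level 0: 512
Level 1: 256
Level 2: 128
Level 3: 64
Level 4: 32
Level 5: 16
Level 6: 8
Level 7: 4
Level 8: 2
Level 9: 1

The root is level 0 and the size-1 base case is level 9 (the tree spans levels 0 through 9, i.e. 10 levels counting the root), so the depth is the number of divisions: log_2(512) = 9

The recursion tree depth is log_2(512) = 9. At each level, the problem size is divided by 2, so it takes 9 divisions to reduce to a base case of size 1. The algorithm makes 4 recursive calls at each level.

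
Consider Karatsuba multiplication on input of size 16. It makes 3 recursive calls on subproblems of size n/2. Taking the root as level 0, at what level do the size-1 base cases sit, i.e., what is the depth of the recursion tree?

For divide and conquer with division factor 2:

Problem sizes at each level:
Level 0: 16
Level 1: 8
Level 2: 4
Level 3: 2
Level 4: 1

The root is level 0 and the size-1 base case is level 4 (the tree spans levels 0 through 4, i.e. 5 levels counting the root), so the depth is the number of divisions: log_2(16) = 4

The recursion tree depth is log_2(16) = 4. At each level, the problem size is divided by 2, so it takes 4 divisions to reduce to a base case of size 1. The algorithm makes 3 recursive calls at each level.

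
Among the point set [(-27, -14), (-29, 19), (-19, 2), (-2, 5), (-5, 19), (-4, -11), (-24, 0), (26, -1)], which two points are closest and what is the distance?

Computing all pairwise distances among 8 points:

d((-27, -14), (-29, 19)) = 33.0606
d((-27, -14), (-19, 2)) = 17.8885
d((-27, -14), (-2, 5)) = 31.4006
d((-27, -14), (-5, 19)) = 39.6611
d((-27, -14), (-4, -11)) = 23.1948
d((-27, -14), (-24, 0)) = 14.3178
d((-27, -14), (26, -1)) = 54.5711
d((-29, 19), (-19, 2)) = 19.7231
d((-29, 19), (-2, 5)) = 30.4138
d((-29, 19), (-5, 19)) = 24.0
d((-29, 19), (-4, -11)) = 39.0512
d((-29, 19), (-24, 0)) = 19.6469
d((-29, 19), (26, -1)) = 58.5235
d((-19, 2), (-2, 5)) = 17.2627
d((-19, 2), (-5, 19)) = 22.0227
d((-19, 2), (-4, -11)) = 19.8494
d((-19, 2), (-24, 0)) = 5.3852 <-- minimum
d((-19, 2), (26, -1)) = 45.0999
d((-2, 5), (-5, 19)) = 14.3178
d((-2, 5), (-4, -11)) = 16.1245
d((-2, 5), (-24, 0)) = 22.561
d((-2, 5), (26, -1)) = 28.6356
d((-5, 19), (-4, -11)) = 30.0167
d((-5, 19), (-24, 0)) = 26.8701
d((-5, 19), (26, -1)) = 36.8917
d((-4, -11), (-24, 0)) = 22.8254
d((-4, -11), (26, -1)) = 31.6228
d((-24, 0), (26, -1)) = 50.01

Closest pair: (-19, 2) and (-24, 0) with distance 5.3852

The closest pair is (-19, 2) and (-24, 0) with Euclidean distance 5.3852. For 8 points, brute-force pairwise comparison is shown above. For large n, the divide-and-conquer algorithm (sort by x, recurse on halves, check the dividing strip) achieves O(n log n).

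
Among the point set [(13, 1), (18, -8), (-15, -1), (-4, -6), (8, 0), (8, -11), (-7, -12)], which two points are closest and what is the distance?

Computing all pairwise distances among 7 points:

d((13, 1), (18, -8)) = 10.2956
d((13, 1), (-15, -1)) = 28.0713
d((13, 1), (-4, -6)) = 18.3848
d((13, 1), (8, 0)) = 5.099 <-- minimum
d((13, 1), (8, -11)) = 13.0
d((13, 1), (-7, -12)) = 23.8537
d((18, -8), (-15, -1)) = 33.7343
d((18, -8), (-4, -6)) = 22.0907
d((18, -8), (8, 0)) = 12.8062
d((18, -8), (8, -11)) = 10.4403
d((18, -8), (-7, -12)) = 25.318
d((-15, -1), (-4, -6)) = 12.083
d((-15, -1), (8, 0)) = 23.0217
d((-15, -1), (8, -11)) = 25.0799
d((-15, -1), (-7, -12)) = 13.6015
d((-4, -6), (8, 0)) = 13.4164
d((-4, -6), (8, -11)) = 13.0
d((-4, -6), (-7, -12)) = 6.7082
d((8, 0), (8, -11)) = 11.0
d((8, 0), (-7, -12)) = 19.2094
d((8, -11), (-7, -12)) = 15.0333

Closest pair: (13, 1) and (8, 0) with distance 5.099

The closest pair is (13, 1) and (8, 0) with Euclidean distance 5.099. For 7 points, brute-force pairwise comparison is shown above. For large n, the divide-and-conquer algorithm (sort by x, recurse on halves, check the dividing strip) achieves O(n log n).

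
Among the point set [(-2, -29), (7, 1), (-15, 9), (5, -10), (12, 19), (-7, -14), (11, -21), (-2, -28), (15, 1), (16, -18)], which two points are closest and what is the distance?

Computing all pairwise distances among 10 points:

d((-2, -29), (7, 1)) = 31.3209
d((-2, -29), (-15, 9)) = 40.1622
d((-2, -29), (5, -10)) = 20.2485
d((-2, -29), (12, 19)) = 50.0
d((-2, -29), (-7, -14)) = 15.8114
d((-2, -29), (11, -21)) = 15.2643
d((-2, -29), (-2, -28)) = 1.0 <-- minimum
d((-2, -29), (15, 1)) = 34.4819
d((-2, -29), (16, -18)) = 21.095
d((7, 1), (-15, 9)) = 23.4094
d((7, 1), (5, -10)) = 11.1803
d((7, 1), (12, 19)) = 18.6815
d((7, 1), (-7, -14)) = 20.5183
d((7, 1), (11, -21)) = 22.3607
d((7, 1), (-2, -28)) = 30.3645
d((7, 1), (15, 1)) = 8.0
d((7, 1), (16, -18)) = 21.0238
d((-15, 9), (5, -10)) = 27.5862
d((-15, 9), (12, 19)) = 28.7924
d((-15, 9), (-7, -14)) = 24.3516
d((-15, 9), (11, -21)) = 39.6989
d((-15, 9), (-2, -28)) = 39.2173
d((-15, 9), (15, 1)) = 31.0483
d((-15, 9), (16, -18)) = 41.1096
d((5, -10), (12, 19)) = 29.8329
d((5, -10), (-7, -14)) = 12.6491
d((5, -10), (11, -21)) = 12.53
d((5, -10), (-2, -28)) = 19.3132
d((5, -10), (15, 1)) = 14.8661
d((5, -10), (16, -18)) = 13.6015
d((12, 19), (-7, -14)) = 38.0789
d((12, 19), (11, -21)) = 40.0125
d((12, 19), (-2, -28)) = 49.0408
d((12, 19), (15, 1)) = 18.2483
d((12, 19), (16, -18)) = 37.2156
d((-7, -14), (11, -21)) = 19.3132
d((-7, -14), (-2, -28)) = 14.8661
d((-7, -14), (15, 1)) = 26.6271
d((-7, -14), (16, -18)) = 23.3452
d((11, -21), (-2, -28)) = 14.7648
d((11, -21), (15, 1)) = 22.3607
d((11, -21), (16, -18)) = 5.831
d((-2, -28), (15, 1)) = 33.6155
d((-2, -28), (16, -18)) = 20.5913
d((15, 1), (16, -18)) = 19.0263

Closest pair: (-2, -29) and (-2, -28) with distance 1.0

The closest pair is (-2, -29) and (-2, -28) with Euclidean distance 1.0. For 10 points, brute-force pairwise comparison is shown above. For large n, the divide-and-conquer algorithm (sort by x, recurse on halves, check the dividing strip) achieves O(n log n).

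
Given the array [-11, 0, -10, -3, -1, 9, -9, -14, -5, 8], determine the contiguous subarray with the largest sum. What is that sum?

Using Kadane's algorithm on [-11, 0, -10, -3, -1, 9, -9, -14, -5, 8]:

Scanning through the array:
Position 1 (value 0): max_ending_here = 0, max_so_far = 0
Position 2 (value -10): max_ending_here = -10, max_so_far = 0
Position 3 (value -3): max_ending_here = -3, max_so_far = 0
Position 4 (value -1): max_ending_here = -1, max_so_far = 0
Position 5 (value 9): max_ending_here = 9, max_so_far = 9
Position 6 (value -9): max_ending_here = 0, max_so_far = 9
Position 7 (value -14): max_ending_here = -14, max_so_far = 9
Position 8 (value -5): max_ending_here = -5, max_so_far = 9
Position 9 (value 8): max_ending_here = 8, max_so_far = 9

Maximum subarray: [9]
Maximum sum: 9

The maximum subarray is [9] with sum 9. This subarray runs from index 5 to index 5.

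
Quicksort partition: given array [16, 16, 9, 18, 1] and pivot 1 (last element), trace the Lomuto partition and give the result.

Lomuto partition with pivot = 1:

Initial array: [16, 16, 9, 18, 1]

arr[0]=16 > 1: no swap
arr[1]=16 > 1: no swap
arr[2]=9 > 1: no swap
arr[3]=18 > 1: no swap

Place pivot at position 0: [1, 16, 9, 18, 16]
Pivot position: 0

After partitioning with pivot 1, the array becomes [1, 16, 9, 18, 16]. The pivot is placed at index 0. All elements to the left of the pivot are <= 1, and all elements to the right are > 1.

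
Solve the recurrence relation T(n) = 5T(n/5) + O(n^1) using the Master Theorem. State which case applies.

Master Theorem for T(n) = 5T(n/5) + O(n^1):

a = 5, b = 5, c = 1
log_b(a) = log_5(5) = 1.0000

Case 2: c = 1 = log_5(5) = 1.0000
T(n) = O(n^1 log n) = O(n log n)

For T(n) = 5T(n/5) + O(n^1): log_5(5) = 1.0000. This is Case 2 of the Master Theorem (c = log_b(a), equal work at all levels), giving O(n log n).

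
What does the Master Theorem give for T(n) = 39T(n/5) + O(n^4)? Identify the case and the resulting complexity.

Master Theorem for T(n) = 39T(n/5) + O(n^4):

a = 39, b = 5, c = 4
log_b(a) = log_5(39) = 2.2763

Case 3: c = 4 > log_5(39) = 2.2763
T(n) = O(n^4) = O(n^4)

For T(n) = 39T(n/5) + O(n^4): log_5(39) = 2.2763. This is Case 3 of the Master Theorem (c > log_b(a), work dominated by root), giving O(n^4).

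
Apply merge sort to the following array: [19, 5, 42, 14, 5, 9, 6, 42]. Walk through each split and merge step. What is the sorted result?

Merge sort trace:

Split: [19, 5, 42, 14, 5, 9, 6, 42] -> [19, 5, 42, 14] and [5, 9, 6, 42]
  Split: [19, 5, 42, 14] -> [19, 5] and [42, 14]
    Split: [19, 5] -> [19] and [5]
    Merge: [19] + [5] -> [5, 19]
    Split: [42, 14] -> [42] and [14]
    Merge: [42] + [14] -> [14, 42]
  Merge: [5, 19] + [14, 42] -> [5, 14, 19, 42]
  Split: [5, 9, 6, 42] -> [5, 9] and [6, 42]
    Split: [5, 9] -> [5] and [9]
    Merge: [5] + [9] -> [5, 9]
    Split: [6, 42] -> [6] and [42]
    Merge: [6] + [42] -> [6, 42]
  Merge: [5, 9] + [6, 42] -> [5, 6, 9, 42]
Merge: [5, 14, 19, 42] + [5, 6, 9, 42] -> [5, 5, 6, 9, 14, 19, 42, 42]

Final sorted array: [5, 5, 6, 9, 14, 19, 42, 42]

The merge sort proceeds by recursively splitting the array and merging sorted halves.
After all merges, the sorted array is [5, 5, 6, 9, 14, 19, 42, 42].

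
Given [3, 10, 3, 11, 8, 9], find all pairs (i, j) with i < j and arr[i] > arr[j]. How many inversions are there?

Finding inversions in [3, 10, 3, 11, 8, 9]:

(1, 2): arr[1]=10 > arr[2]=3
(1, 4): arr[1]=10 > arr[4]=8
(1, 5): arr[1]=10 > arr[5]=9
(3, 4): arr[3]=11 > arr[4]=8
(3, 5): arr[3]=11 > arr[5]=9

Total inversions: 5

The array has 5 inversion(s): (1,2), (1,4), (1,5), (3,4), (3,5). Each pair (i,j) satisfies i < j and arr[i] > arr[j].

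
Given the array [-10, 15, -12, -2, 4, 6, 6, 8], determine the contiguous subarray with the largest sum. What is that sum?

Using Kadane's algorithm on [-10, 15, -12, -2, 4, 6, 6, 8]:

Scanning through the array:
Position 1 (value 15): max_ending_here = 15, max_so_far = 15
Position 2 (value -12): max_ending_here = 3, max_so_far = 15
Position 3 (value -2): max_ending_here = 1, max_so_far = 15
Position 4 (value 4): max_ending_here = 5, max_so_far = 15
Position 5 (value 6): max_ending_here = 11, max_so_far = 15
Position 6 (value 6): max_ending_here = 17, max_so_far = 17
Position 7 (value 8): max_ending_here = 25, max_so_far = 25

Maximum subarray: [15, -12, -2, 4, 6, 6, 8]
Maximum sum: 25

The maximum subarray is [15, -12, -2, 4, 6, 6, 8] with sum 25. This subarray runs from index 1 to index 7.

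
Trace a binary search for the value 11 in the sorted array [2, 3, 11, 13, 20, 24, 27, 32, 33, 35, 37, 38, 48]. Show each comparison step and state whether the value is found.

Binary search for 11 in [2, 3, 11, 13, 20, 24, 27, 32, 33, 35, 37, 38, 48]:

lo=0, hi=12, mid=6, arr[mid]=27 -> 27 > 11, search left half
lo=0, hi=5, mid=2, arr[mid]=11 -> Found target at index 2!

Binary search finds 11 at index 2 after 2 comparisons. The search repeatedly halves the search space by comparing with the middle element.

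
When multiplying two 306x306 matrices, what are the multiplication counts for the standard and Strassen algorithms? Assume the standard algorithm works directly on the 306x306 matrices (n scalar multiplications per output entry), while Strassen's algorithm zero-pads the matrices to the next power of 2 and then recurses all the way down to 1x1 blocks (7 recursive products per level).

Matrix multiplication for 306x306 matrices:

Strassen's algorithm requires power-of-2 dimensions. Pad 306x306 to 512x512 (next power of 2).

Standard algorithm: 306^3 = 28652616 multiplications
Strassen's algorithm: 7^(log2(512)) = 7^9 = 40353607 multiplications
Difference: 28652616 - 40353607 = -11700991 (Strassen uses MORE here due to padding overhead — for small or just-over-power-of-2 n, padding can outweigh the per-level savings)

Standard: 28652616 multiplications (306^3). Strassen: 40353607 multiplications (7^9, after padding to 512x512). Strassen reduces 8 recursive multiplications to 7 at each level.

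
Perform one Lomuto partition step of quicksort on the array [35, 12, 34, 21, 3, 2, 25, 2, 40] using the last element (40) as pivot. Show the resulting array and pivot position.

Lomuto partition with pivot = 40:

Initial array: [35, 12, 34, 21, 3, 2, 25, 2, 40]

arr[0]=35 <= 40: swap with position 0, array becomes [35, 12, 34, 21, 3, 2, 25, 2, 40]
arr[1]=12 <= 40: swap with position 1, array becomes [35, 12, 34, 21, 3, 2, 25, 2, 40]
arr[2]=34 <= 40: swap with position 2, array becomes [35, 12, 34, 21, 3, 2, 25, 2, 40]
arr[3]=21 <= 40: swap with position 3, array becomes [35, 12, 34, 21, 3, 2, 25, 2, 40]
arr[4]=3 <= 40: swap with position 4, array becomes [35, 12, 34, 21, 3, 2, 25, 2, 40]
arr[5]=2 <= 40: swap with position 5, array becomes [35, 12, 34, 21, 3, 2, 25, 2, 40]
arr[6]=25 <= 40: swap with position 6, array becomes [35, 12, 34, 21, 3, 2, 25, 2, 40]
arr[7]=2 <= 40: swap with position 7, array becomes [35, 12, 34, 21, 3, 2, 25, 2, 40]

Place pivot at position 8: [35, 12, 34, 21, 3, 2, 25, 2, 40]
Pivot position: 8

After partitioning with pivot 40, the array becomes [35, 12, 34, 21, 3, 2, 25, 2, 40]. The pivot is placed at index 8. All elements to the left of the pivot are <= 40, and all elements to the right are > 40.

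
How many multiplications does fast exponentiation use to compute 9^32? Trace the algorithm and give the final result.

Computing 9^32 by squaring (build up from 9^1; each line after the first costs one multiplication):

9^1 = 9
9^2 = (9^1)^2 = 9^2 = 81
9^4 = (9^2)^2 = 81^2 = 6561
9^8 = (9^4)^2 = 6561^2 = 43046721
9^16 = (9^8)^2 = 43046721^2 = 1853020188851841
9^32 = (9^16)^2 = 1853020188851841^2 = 3433683820292512484657849089281

Result: 3433683820292512484657849089281
Multiplications needed: 5 (5 lines after 9^1)

9^32 = 3433683820292512484657849089281. Using exponentiation by squaring, this requires 5 multiplications. The key idea: if the exponent is even, square the half-power; if odd, multiply by the base once.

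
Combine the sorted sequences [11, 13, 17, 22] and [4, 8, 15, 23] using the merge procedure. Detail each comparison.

Merging process:

Compare 11 vs 4: take 4 from right. Merged: [4]
Compare 11 vs 8: take 8 from right. Merged: [4, 8]
Compare 11 vs 15: take 11 from left. Merged: [4, 8, 11]
Compare 13 vs 15: take 13 from left. Merged: [4, 8, 11, 13]
Compare 17 vs 15: take 15 from right. Merged: [4, 8, 11, 13, 15]
Compare 17 vs 23: take 17 from left. Merged: [4, 8, 11, 13, 15, 17]
Compare 22 vs 23: take 22 from left. Merged: [4, 8, 11, 13, 15, 17, 22]
Append remaining from right: [23]. Merged: [4, 8, 11, 13, 15, 17, 22, 23]

Final merged array: [4, 8, 11, 13, 15, 17, 22, 23]
Total comparisons: 7

The merged array is [4, 8, 11, 13, 15, 17, 22, 23], requiring 7 comparisons. The merge step runs in O(n) time where n is the total number of elements.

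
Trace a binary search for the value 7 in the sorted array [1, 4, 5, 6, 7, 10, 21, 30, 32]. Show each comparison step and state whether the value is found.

Binary search for 7 in [1, 4, 5, 6, 7, 10, 21, 30, 32]:

lo=0, hi=8, mid=4, arr[mid]=7 -> Found target at index 4!

Binary search finds 7 at index 4 after 1 comparisons. The search repeatedly halves the search space by comparing with the middle element.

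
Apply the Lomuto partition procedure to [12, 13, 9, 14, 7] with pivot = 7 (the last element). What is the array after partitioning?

Lomuto partition with pivot = 7:

Initial array: [12, 13, 9, 14, 7]

arr[0]=12 > 7: no swap
arr[1]=13 > 7: no swap
arr[2]=9 > 7: no swap
arr[3]=14 > 7: no swap

Place pivot at position 0: [7, 13, 9, 14, 12]
Pivot position: 0

After partitioning with pivot 7, the array becomes [7, 13, 9, 14, 12]. The pivot is placed at index 0. All elements to the left of the pivot are <= 7, and all elements to the right are > 7.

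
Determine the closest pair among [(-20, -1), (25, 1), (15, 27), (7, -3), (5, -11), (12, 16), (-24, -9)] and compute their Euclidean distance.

Computing all pairwise distances among 7 points:

d((-20, -1), (25, 1)) = 45.0444
d((-20, -1), (15, 27)) = 44.8219
d((-20, -1), (7, -3)) = 27.074
d((-20, -1), (5, -11)) = 26.9258
d((-20, -1), (12, 16)) = 36.2353
d((-20, -1), (-24, -9)) = 8.9443
d((25, 1), (15, 27)) = 27.8568
d((25, 1), (7, -3)) = 18.4391
d((25, 1), (5, -11)) = 23.3238
d((25, 1), (12, 16)) = 19.8494
d((25, 1), (-24, -9)) = 50.01
d((15, 27), (7, -3)) = 31.0483
d((15, 27), (5, -11)) = 39.2938
d((15, 27), (12, 16)) = 11.4018
d((15, 27), (-24, -9)) = 53.0754
d((7, -3), (5, -11)) = 8.2462 <-- minimum
d((7, -3), (12, 16)) = 19.6469
d((7, -3), (-24, -9)) = 31.5753
d((5, -11), (12, 16)) = 27.8927
d((5, -11), (-24, -9)) = 29.0689
d((12, 16), (-24, -9)) = 43.8292

Closest pair: (7, -3) and (5, -11) with distance 8.2462

The closest pair is (7, -3) and (5, -11) with Euclidean distance 8.2462. For 7 points, brute-force pairwise comparison is shown above. For large n, the divide-and-conquer algorithm (sort by x, recurse on halves, check the dividing strip) achieves O(n log n).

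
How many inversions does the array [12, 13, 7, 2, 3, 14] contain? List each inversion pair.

Finding inversions in [12, 13, 7, 2, 3, 14]:

(0, 2): arr[0]=12 > arr[2]=7
(0, 3): arr[0]=12 > arr[3]=2
(0, 4): arr[0]=12 > arr[4]=3
(1, 2): arr[1]=13 > arr[2]=7
(1, 3): arr[1]=13 > arr[3]=2
(1, 4): arr[1]=13 > arr[4]=3
(2, 3): arr[2]=7 > arr[3]=2
(2, 4): arr[2]=7 > arr[4]=3

Total inversions: 8

The array has 8 inversion(s): (0,2), (0,3), (0,4), (1,2), (1,3), (1,4), (2,3), (2,4). Each pair (i,j) satisfies i < j and arr[i] > arr[j].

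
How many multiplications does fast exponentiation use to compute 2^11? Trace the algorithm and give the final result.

Computing 2^11 by squaring (build up from 2^1; each line after the first costs one multiplication):

2^1 = 2
2^2 = (2^1)^2 = 2^2 = 4
2^4 = (2^2)^2 = 4^2 = 16
2^5 = 2 * 2^4 = 2 * 16 = 32
2^10 = (2^5)^2 = 32^2 = 1024
2^11 = 2 * 2^10 = 2 * 1024 = 2048

Result: 2048
Multiplications needed: 5 (5 lines after 2^1)

2^11 = 2048. Using exponentiation by squaring, this requires 5 multiplications. The key idea: if the exponent is even, square the half-power; if odd, multiply by the base once.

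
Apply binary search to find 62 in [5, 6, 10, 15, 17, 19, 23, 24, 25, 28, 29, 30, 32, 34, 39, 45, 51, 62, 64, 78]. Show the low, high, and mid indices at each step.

Binary search for 62 in [5, 6, 10, 15, 17, 19, 23, 24, 25, 28, 29, 30, 32, 34, 39, 45, 51, 62, 64, 78]:

lo=0, hi=19, mid=9, arr[mid]=28 -> 28 < 62, search right half
lo=10, hi=19, mid=14, arr[mid]=39 -> 39 < 62, search right half
lo=15, hi=19, mid=17, arr[mid]=62 -> Found target at index 17!

Binary search finds 62 at index 17 after 3 comparisons. The search repeatedly halves the search space by comparing with the middle element.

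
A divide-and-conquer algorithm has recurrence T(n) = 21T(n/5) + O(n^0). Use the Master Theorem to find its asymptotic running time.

Master Theorem for T(n) = 21T(n/5) + O(n^0):

a = 21, b = 5, c = 0
log_b(a) = log_5(21) = 1.8917

Case 1: c = 0 < log_5(21) = 1.8917
T(n) = O(n^(log_5 21))

For T(n) = 21T(n/5) + O(n^0): log_5(21) = 1.8917. This is Case 1 of the Master Theorem (c < log_b(a), work dominated by leaves), giving O(n^(log_5 21)).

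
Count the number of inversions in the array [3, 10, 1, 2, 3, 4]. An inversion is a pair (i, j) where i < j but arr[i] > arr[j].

Finding inversions in [3, 10, 1, 2, 3, 4]:

(0, 2): arr[0]=3 > arr[2]=1
(0, 3): arr[0]=3 > arr[3]=2
(1, 2): arr[1]=10 > arr[2]=1
(1, 3): arr[1]=10 > arr[3]=2
(1, 4): arr[1]=10 > arr[4]=3
(1, 5): arr[1]=10 > arr[5]=4

Total inversions: 6

The array has 6 inversion(s): (0,2), (0,3), (1,2), (1,3), (1,4), (1,5). Each pair (i,j) satisfies i < j and arr[i] > arr[j].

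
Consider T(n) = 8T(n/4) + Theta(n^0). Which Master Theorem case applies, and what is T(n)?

Master Theorem for T(n) = 8T(n/4) + O(n^0):

a = 8, b = 4, c = 0
log_b(a) = log_4(8) = 1.5000

Case 1: c = 0 < log_4(8) = 1.5000
T(n) = O(n^(log_4 8))

For T(n) = 8T(n/4) + O(n^0): log_4(8) = 1.5000. This is Case 1 of the Master Theorem (c < log_b(a), work dominated by leaves), giving O(n^(log_4 8)).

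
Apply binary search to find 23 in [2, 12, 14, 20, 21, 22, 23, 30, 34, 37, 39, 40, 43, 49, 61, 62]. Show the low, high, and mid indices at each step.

Binary search for 23 in [2, 12, 14, 20, 21, 22, 23, 30, 34, 37, 39, 40, 43, 49, 61, 62]:

lo=0, hi=15, mid=7, arr[mid]=30 -> 30 > 23, search left half
lo=0, hi=6, mid=3, arr[mid]=20 -> 20 < 23, search right half
lo=4, hi=6, mid=5, arr[mid]=22 -> 22 < 23, search right half
lo=6, hi=6, mid=6, arr[mid]=23 -> Found target at index 6!

Binary search finds 23 at index 6 after 4 comparisons. The search repeatedly halves the search space by comparing with the middle element.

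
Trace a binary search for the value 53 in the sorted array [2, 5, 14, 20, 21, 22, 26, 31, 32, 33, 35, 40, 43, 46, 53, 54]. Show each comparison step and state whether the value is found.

Binary search for 53 in [2, 5, 14, 20, 21, 22, 26, 31, 32, 33, 35, 40, 43, 46, 53, 54]:

lo=0, hi=15, mid=7, arr[mid]=31 -> 31 < 53, search right half
lo=8, hi=15, mid=11, arr[mid]=40 -> 40 < 53, search right half
lo=12, hi=15, mid=13, arr[mid]=46 -> 46 < 53, search right half
lo=14, hi=15, mid=14, arr[mid]=53 -> Found target at index 14!

Binary search finds 53 at index 14 after 4 comparisons. The search repeatedly halves the search space by comparing with the middle element.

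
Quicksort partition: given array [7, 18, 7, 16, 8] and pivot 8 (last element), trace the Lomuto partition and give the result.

Lomuto partition with pivot = 8:

Initial array: [7, 18, 7, 16, 8]

arr[0]=7 <= 8: swap with position 0, array becomes [7, 18, 7, 16, 8]
arr[1]=18 > 8: no swap
arr[2]=7 <= 8: swap with position 1, array becomes [7, 7, 18, 16, 8]
arr[3]=16 > 8: no swap

Place pivot at position 2: [7, 7, 8, 16, 18]
Pivot position: 2

After partitioning with pivot 8, the array becomes [7, 7, 8, 16, 18]. The pivot is placed at index 2. All elements to the left of the pivot are <= 8, and all elements to the right are > 8.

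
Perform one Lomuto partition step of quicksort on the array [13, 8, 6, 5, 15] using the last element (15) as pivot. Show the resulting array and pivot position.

Lomuto partition with pivot = 15:

Initial array: [13, 8, 6, 5, 15]

arr[0]=13 <= 15: swap with position 0, array becomes [13, 8, 6, 5, 15]
arr[1]=8 <= 15: swap with position 1, array becomes [13, 8, 6, 5, 15]
arr[2]=6 <= 15: swap with position 2, array becomes [13, 8, 6, 5, 15]
arr[3]=5 <= 15: swap with position 3, array becomes [13, 8, 6, 5, 15]

Place pivot at position 4: [13, 8, 6, 5, 15]
Pivot position: 4

After partitioning with pivot 15, the array becomes [13, 8, 6, 5, 15]. The pivot is placed at index 4. All elements to the left of the pivot are <= 15, and all elements to the right are > 15.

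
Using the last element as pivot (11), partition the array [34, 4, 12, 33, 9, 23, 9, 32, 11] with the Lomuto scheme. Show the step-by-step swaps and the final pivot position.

Lomuto partition with pivot = 11:

Initial array: [34, 4, 12, 33, 9, 23, 9, 32, 11]

arr[0]=34 > 11: no swap
arr[1]=4 <= 11: swap with position 0, array becomes [4, 34, 12, 33, 9, 23, 9, 32, 11]
arr[2]=12 > 11: no swap
arr[3]=33 > 11: no swap
arr[4]=9 <= 11: swap with position 1, array becomes [4, 9, 12, 33, 34, 23, 9, 32, 11]
arr[5]=23 > 11: no swap
arr[6]=9 <= 11: swap with position 2, array becomes [4, 9, 9, 33, 34, 23, 12, 32, 11]
arr[7]=32 > 11: no swap

Place pivot at position 3: [4, 9, 9, 11, 34, 23, 12, 32, 33]
Pivot position: 3

After partitioning with pivot 11, the array becomes [4, 9, 9, 11, 34, 23, 12, 32, 33]. The pivot is placed at index 3. All elements to the left of the pivot are <= 11, and all elements to the right are > 11.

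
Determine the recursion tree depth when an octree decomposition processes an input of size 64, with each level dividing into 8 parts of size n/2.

For divide and conquer with division factor 2:

Problem sizes at each level:
Level 0: 64
Level 1: 32
Level 2: 16
Level 3: 8
Level 4: 4
Level 5: 2
Level 6: 1

The root is level 0 and the size-1 base case is level 6 (the tree spans levels 0 through 6, i.e. 7 levels counting the root), so the depth is the number of divisions: log_2(64) = 6

The recursion tree depth is log_2(64) = 6. At each level, the problem size is divided by 2, so it takes 6 divisions to reduce to a base case of size 1. The algorithm makes 8 recursive calls at each level.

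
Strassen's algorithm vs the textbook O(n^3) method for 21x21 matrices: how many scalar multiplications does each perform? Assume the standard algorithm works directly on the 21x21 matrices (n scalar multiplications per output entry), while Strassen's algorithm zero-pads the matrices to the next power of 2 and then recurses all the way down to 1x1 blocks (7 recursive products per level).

Matrix multiplication for 21x21 matrices:

Strassen's algorithm requires power-of-2 dimensions. Pad 21x21 to 32x32 (next power of 2).

Standard algorithm: 21^3 = 9261 multiplications
Strassen's algorithm: 7^(log2(32)) = 7^5 = 16807 multiplications
Difference: 9261 - 16807 = -7546 (Strassen uses MORE here due to padding overhead — for small or just-over-power-of-2 n, padding can outweigh the per-level savings)

Standard: 9261 multiplications (21^3). Strassen: 16807 multiplications (7^5, after padding to 32x32). Strassen reduces 8 recursive multiplications to 7 at each level.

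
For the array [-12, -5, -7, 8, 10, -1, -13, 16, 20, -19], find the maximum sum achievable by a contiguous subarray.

Using Kadane's algorithm on [-12, -5, -7, 8, 10, -1, -13, 16, 20, -19]:

Scanning through the array:
Position 1 (value -5): max_ending_here = -5, max_so_far = -5
Position 2 (value -7): max_ending_here = -7, max_so_far = -5
Position 3 (value 8): max_ending_here = 8, max_so_far = 8
Position 4 (value 10): max_ending_here = 18, max_so_far = 18
Position 5 (value -1): max_ending_here = 17, max_so_far = 18
Position 6 (value -13): max_ending_here = 4, max_so_far = 18
Position 7 (value 16): max_ending_here = 20, max_so_far = 20
Position 8 (value 20): max_ending_here = 40, max_so_far = 40
Position 9 (value -19): max_ending_here = 21, max_so_far = 40

Maximum subarray: [8, 10, -1, -13, 16, 20]
Maximum sum: 40

The maximum subarray is [8, 10, -1, -13, 16, 20] with sum 40. This subarray runs from index 3 to index 8.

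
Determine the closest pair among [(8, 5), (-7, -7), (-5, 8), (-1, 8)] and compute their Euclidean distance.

Computing all pairwise distances among 4 points:

d((8, 5), (-7, -7)) = 19.2094
d((8, 5), (-5, 8)) = 13.3417
d((8, 5), (-1, 8)) = 9.4868
d((-7, -7), (-5, 8)) = 15.1327
d((-7, -7), (-1, 8)) = 16.1555
d((-5, 8), (-1, 8)) = 4.0 <-- minimum

Closest pair: (-5, 8) and (-1, 8) with distance 4.0

The closest pair is (-5, 8) and (-1, 8) with Euclidean distance 4.0. For 4 points, brute-force pairwise comparison is shown above. For large n, the divide-and-conquer algorithm (sort by x, recurse on halves, check the dividing strip) achieves O(n log n).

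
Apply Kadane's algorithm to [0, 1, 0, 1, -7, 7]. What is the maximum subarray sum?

Using Kadane's algorithm on [0, 1, 0, 1, -7, 7]:

Scanning through the array:
Position 1 (value 1): max_ending_here = 1, max_so_far = 1
Position 2 (value 0): max_ending_here = 1, max_so_far = 1
Position 3 (value 1): max_ending_here = 2, max_so_far = 2
Position 4 (value -7): max_ending_here = -5, max_so_far = 2
Position 5 (value 7): max_ending_here = 7, max_so_far = 7

Maximum subarray: [7]
Maximum sum: 7

The maximum subarray is [7] with sum 7. This subarray runs from index 5 to index 5.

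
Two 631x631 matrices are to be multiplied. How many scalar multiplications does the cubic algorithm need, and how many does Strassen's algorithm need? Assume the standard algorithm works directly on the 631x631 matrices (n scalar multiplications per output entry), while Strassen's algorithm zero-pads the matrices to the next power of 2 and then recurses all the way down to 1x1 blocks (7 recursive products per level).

Matrix multiplication for 631x631 matrices:

Strassen's algorithm requires power-of-2 dimensions. Pad 631x631 to 1024x1024 (next power of 2).

Standard algorithm: 631^3 = 251239591 multiplications
Strassen's algorithm: 7^(log2(1024)) = 7^10 = 282475249 multiplications
Difference: 251239591 - 282475249 = -31235658 (Strassen uses MORE here due to padding overhead — for small or just-over-power-of-2 n, padding can outweigh the per-level savings)

Standard: 251239591 multiplications (631^3). Strassen: 282475249 multiplications (7^10, after padding to 1024x1024). Strassen reduces 8 recursive multiplications to 7 at each level.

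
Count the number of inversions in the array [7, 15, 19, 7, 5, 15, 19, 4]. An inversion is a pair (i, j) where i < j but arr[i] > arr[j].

Finding inversions in [7, 15, 19, 7, 5, 15, 19, 4]:

(0, 4): arr[0]=7 > arr[4]=5
(0, 7): arr[0]=7 > arr[7]=4
(1, 3): arr[1]=15 > arr[3]=7
(1, 4): arr[1]=15 > arr[4]=5
(1, 7): arr[1]=15 > arr[7]=4
(2, 3): arr[2]=19 > arr[3]=7
(2, 4): arr[2]=19 > arr[4]=5
(2, 5): arr[2]=19 > arr[5]=15
(2, 7): arr[2]=19 > arr[7]=4
(3, 4): arr[3]=7 > arr[4]=5
(3, 7): arr[3]=7 > arr[7]=4
(4, 7): arr[4]=5 > arr[7]=4
(5, 7): arr[5]=15 > arr[7]=4
(6, 7): arr[6]=19 > arr[7]=4

Total inversions: 14

The array has 14 inversion(s): (0,4), (0,7), (1,3), (1,4), (1,7), (2,3), (2,4), (2,5), (2,7), (3,4), (3,7), (4,7), (5,7), (6,7). Each pair (i,j) satisfies i < j and arr[i] > arr[j].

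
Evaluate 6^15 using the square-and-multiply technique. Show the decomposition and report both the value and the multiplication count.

Computing 6^15 by squaring (build up from 6^1; each line after the first costs one multiplication):

6^1 = 6
6^2 = (6^1)^2 = 6^2 = 36
6^3 = 6 * 6^2 = 6 * 36 = 216
6^6 = (6^3)^2 = 216^2 = 46656
6^7 = 6 * 6^6 = 6 * 46656 = 279936
6^14 = (6^7)^2 = 279936^2 = 78364164096
6^15 = 6 * 6^14 = 6 * 78364164096 = 470184984576

Result: 470184984576
Multiplications needed: 6 (6 lines after 6^1)

6^15 = 470184984576. Using exponentiation by squaring, this requires 6 multiplications. The key idea: if the exponent is even, square the half-power; if odd, multiply by the base once.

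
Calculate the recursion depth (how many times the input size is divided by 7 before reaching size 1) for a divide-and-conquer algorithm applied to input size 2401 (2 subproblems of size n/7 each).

For divide and conquer with division factor 7:

Problem sizes at each level:
Level 0: 2401
Level 1: 343
Level 2: 49
Level 3: 7
Level 4: 1

The root is level 0 and the size-1 base case is level 4 (the tree spans levels 0 through 4, i.e. 5 levels counting the root), so the depth is the number of divisions: log_7(2401) = 4

The recursion tree depth is log_7(2401) = 4. At each level, the problem size is divided by 7, so it takes 4 divisions to reduce to a base case of size 1. The algorithm makes 2 recursive calls at each level.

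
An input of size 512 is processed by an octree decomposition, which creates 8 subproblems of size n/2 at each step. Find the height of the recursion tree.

For divide and conquer with division factor 2:

Problem sizes at each level:
Level 0: 512
Level 1: 256
Level 2: 128
Level 3: 64
Level 4: 32
Level 5: 16
Level 6: 8
Level 7: 4
Level 8: 2
Level 9: 1

The root is level 0 and the size-1 base case is level 9 (the tree spans levels 0 through 9, i.e. 10 levels counting the root), so the depth is the number of divisions: log_2(512) = 9

The recursion tree depth is log_2(512) = 9. At each level, the problem size is divided by 2, so it takes 9 divisions to reduce to a base case of size 1. The algorithm makes 8 recursive calls at each level.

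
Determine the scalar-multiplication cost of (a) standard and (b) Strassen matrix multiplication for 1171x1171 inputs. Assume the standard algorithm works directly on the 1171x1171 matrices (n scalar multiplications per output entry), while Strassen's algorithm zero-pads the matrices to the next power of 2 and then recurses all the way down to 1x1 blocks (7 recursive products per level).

Matrix multiplication for 1171x1171 matrices:

Strassen's algorithm requires power-of-2 dimensions. Pad 1171x1171 to 2048x2048 (next power of 2).

Standard algorithm: 1171^3 = 1605723211 multiplications
Strassen's algorithm: 7^(log2(2048)) = 7^11 = 1977326743 multiplications
Difference: 1605723211 - 1977326743 = -371603532 (Strassen uses MORE here due to padding overhead — for small or just-over-power-of-2 n, padding can outweigh the per-level savings)

Standard: 1605723211 multiplications (1171^3). Strassen: 1977326743 multiplications (7^11, after padding to 2048x2048). Strassen reduces 8 recursive multiplications to 7 at each level.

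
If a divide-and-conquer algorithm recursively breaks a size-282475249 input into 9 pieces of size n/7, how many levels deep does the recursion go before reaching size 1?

For divide and conquer with division factor 7:

Problem sizes at each level:
Level 0: 282475249
Level 1: 40353607
Level 2: 5764801
Level 3: 823543
Level 4: 117649
Level 5: 16807
Level 6: 2401
Level 7: 343
Level 8: 49
Level 9: 7
Level 10: 1

The root is level 0 and the size-1 base case is level 10 (the tree spans levels 0 through 10, i.e. 11 levels counting the root), so the depth is the number of divisions: log_7(282475249) = 10

The recursion tree depth is log_7(282475249) = 10. At each level, the problem size is divided by 7, so it takes 10 divisions to reduce to a base case of size 1. The algorithm makes 9 recursive calls at each level.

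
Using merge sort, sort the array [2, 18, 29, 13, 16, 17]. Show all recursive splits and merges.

Merge sort trace:

Split: [2, 18, 29, 13, 16, 17] -> [2, 18, 29] and [13, 16, 17]
  Split: [2, 18, 29] -> [2] and [18, 29]
    Split: [18, 29] -> [18] and [29]
    Merge: [18] + [29] -> [18, 29]
  Merge: [2] + [18, 29] -> [2, 18, 29]
  Split: [13, 16, 17] -> [13] and [16, 17]
    Split: [16, 17] -> [16] and [17]
    Merge: [16] + [17] -> [16, 17]
  Merge: [13] + [16, 17] -> [13, 16, 17]
Merge: [2, 18, 29] + [13, 16, 17] -> [2, 13, 16, 17, 18, 29]

Final sorted array: [2, 13, 16, 17, 18, 29]

The merge sort proceeds by recursively splitting the array and merging sorted halves.
After all merges, the sorted array is [2, 13, 16, 17, 18, 29].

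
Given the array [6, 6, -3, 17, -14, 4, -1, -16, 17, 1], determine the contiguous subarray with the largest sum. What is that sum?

Using Kadane's algorithm on [6, 6, -3, 17, -14, 4, -1, -16, 17, 1]:

Scanning through the array:
Position 1 (value 6): max_ending_here = 12, max_so_far = 12
Position 2 (value -3): max_ending_here = 9, max_so_far = 12
Position 3 (value 17): max_ending_here = 26, max_so_far = 26
Position 4 (value -14): max_ending_here = 12, max_so_far = 26
Position 5 (value 4): max_ending_here = 16, max_so_far = 26
Position 6 (value -1): max_ending_here = 15, max_so_far = 26
Position 7 (value -16): max_ending_here = -1, max_so_far = 26
Position 8 (value 17): max_ending_here = 17, max_so_far = 26
Position 9 (value 1): max_ending_here = 18, max_so_far = 26

Maximum subarray: [6, 6, -3, 17]
Maximum sum: 26

The maximum subarray is [6, 6, -3, 17] with sum 26. This subarray runs from index 0 to index 3.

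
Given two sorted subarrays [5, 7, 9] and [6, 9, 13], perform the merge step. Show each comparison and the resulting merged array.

Merging process:

Compare 5 vs 6: take 5 from left. Merged: [5]
Compare 7 vs 6: take 6 from right. Merged: [5, 6]
Compare 7 vs 9: take 7 from left. Merged: [5, 6, 7]
Compare 9 vs 9: take 9 from left. Merged: [5, 6, 7, 9]
Append remaining from right: [9, 13]. Merged: [5, 6, 7, 9, 9, 13]

Final merged array: [5, 6, 7, 9, 9, 13]
Total comparisons: 4

The merged array is [5, 6, 7, 9, 9, 13], requiring 4 comparisons. The merge step runs in O(n) time where n is the total number of elements.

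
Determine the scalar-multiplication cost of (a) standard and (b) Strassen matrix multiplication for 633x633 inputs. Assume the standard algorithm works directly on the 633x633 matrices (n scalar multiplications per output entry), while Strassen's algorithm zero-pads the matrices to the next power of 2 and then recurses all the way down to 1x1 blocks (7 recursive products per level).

Matrix multiplication for 633x633 matrices:

Strassen's algorithm requires power-of-2 dimensions. Pad 633x633 to 1024x1024 (next power of 2).

Standard algorithm: 633^3 = 253636137 multiplications
Strassen's algorithm: 7^(log2(1024)) = 7^10 = 282475249 multiplications
Difference: 253636137 - 282475249 = -28839112 (Strassen uses MORE here due to padding overhead — for small or just-over-power-of-2 n, padding can outweigh the per-level savings)

Standard: 253636137 multiplications (633^3). Strassen: 282475249 multiplications (7^10, after padding to 1024x1024). Strassen reduces 8 recursive multiplications to 7 at each level.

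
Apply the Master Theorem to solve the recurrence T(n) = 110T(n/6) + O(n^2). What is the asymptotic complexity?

Master Theorem for T(n) = 110T(n/6) + O(n^2):

a = 110, b = 6, c = 2
log_b(a) = log_6(110) = 2.6234

Case 1: c = 2 < log_6(110) = 2.6234
T(n) = O(n^(log_6 110))

For T(n) = 110T(n/6) + O(n^2): log_6(110) = 2.6234. This is Case 1 of the Master Theorem (c < log_b(a), work dominated by leaves), giving O(n^(log_6 110)).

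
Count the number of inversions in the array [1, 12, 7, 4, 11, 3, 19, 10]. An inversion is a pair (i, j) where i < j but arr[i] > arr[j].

Finding inversions in [1, 12, 7, 4, 11, 3, 19, 10]:

(1, 2): arr[1]=12 > arr[2]=7
(1, 3): arr[1]=12 > arr[3]=4
(1, 4): arr[1]=12 > arr[4]=11
(1, 5): arr[1]=12 > arr[5]=3
(1, 7): arr[1]=12 > arr[7]=10
(2, 3): arr[2]=7 > arr[3]=4
(2, 5): arr[2]=7 > arr[5]=3
(3, 5): arr[3]=4 > arr[5]=3
(4, 5): arr[4]=11 > arr[5]=3
(4, 7): arr[4]=11 > arr[7]=10
(6, 7): arr[6]=19 > arr[7]=10

Total inversions: 11

The array has 11 inversion(s): (1,2), (1,3), (1,4), (1,5), (1,7), (2,3), (2,5), (3,5), (4,5), (4,7), (6,7). Each pair (i,j) satisfies i < j and arr[i] > arr[j].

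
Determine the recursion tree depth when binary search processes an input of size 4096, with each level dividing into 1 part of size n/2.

For divide and conquer with division factor 2:

Problem sizes at each level:
Level 0: 4096
Level 1: 2048
Level 2: 1024
Level 3: 512
Level 4: 256
Level 5: 128
Level 6: 64
Level 7: 32
Level 8: 16
Level 9: 8
Level 10: 4
Level 11: 2
Level 12: 1

The root is level 0 and the size-1 base case is level 12 (the tree spans levels 0 through 12, i.e. 13 levels counting the root), so the depth is the number of divisions: log_2(4096) = 12

The recursion tree depth is log_2(4096) = 12. At each level, the problem size is divided by 2, so it takes 12 divisions to reduce to a base case of size 1. The algorithm makes 1 recursive call at each level.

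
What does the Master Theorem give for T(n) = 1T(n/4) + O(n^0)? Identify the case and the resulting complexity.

Master Theorem for T(n) = 1T(n/4) + O(n^0):

a = 1, b = 4, c = 0
log_b(a) = log_4(1) = 0.0000

Case 2: c = 0 = log_4(1) = 0.0000
T(n) = O(n^0 log n) = O(log n)

For T(n) = 1T(n/4) + O(n^0): log_4(1) = 0.0000. This is Case 2 of the Master Theorem (c = log_b(a), equal work at all levels), giving O(log n).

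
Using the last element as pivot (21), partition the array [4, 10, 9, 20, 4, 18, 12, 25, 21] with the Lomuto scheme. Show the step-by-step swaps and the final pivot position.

Lomuto partition with pivot = 21:

Initial array: [4, 10, 9, 20, 4, 18, 12, 25, 21]

arr[0]=4 <= 21: swap with position 0, array becomes [4, 10, 9, 20, 4, 18, 12, 25, 21]
arr[1]=10 <= 21: swap with position 1, array becomes [4, 10, 9, 20, 4, 18, 12, 25, 21]
arr[2]=9 <= 21: swap with position 2, array becomes [4, 10, 9, 20, 4, 18, 12, 25, 21]
arr[3]=20 <= 21: swap with position 3, array becomes [4, 10, 9, 20, 4, 18, 12, 25, 21]
arr[4]=4 <= 21: swap with position 4, array becomes [4, 10, 9, 20, 4, 18, 12, 25, 21]
arr[5]=18 <= 21: swap with position 5, array becomes [4, 10, 9, 20, 4, 18, 12, 25, 21]
arr[6]=12 <= 21: swap with position 6, array becomes [4, 10, 9, 20, 4, 18, 12, 25, 21]
arr[7]=25 > 21: no swap

Place pivot at position 7: [4, 10, 9, 20, 4, 18, 12, 21, 25]
Pivot position: 7

After partitioning with pivot 21, the array becomes [4, 10, 9, 20, 4, 18, 12, 21, 25]. The pivot is placed at index 7. All elements to the left of the pivot are <= 21, and all elements to the right are > 21.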